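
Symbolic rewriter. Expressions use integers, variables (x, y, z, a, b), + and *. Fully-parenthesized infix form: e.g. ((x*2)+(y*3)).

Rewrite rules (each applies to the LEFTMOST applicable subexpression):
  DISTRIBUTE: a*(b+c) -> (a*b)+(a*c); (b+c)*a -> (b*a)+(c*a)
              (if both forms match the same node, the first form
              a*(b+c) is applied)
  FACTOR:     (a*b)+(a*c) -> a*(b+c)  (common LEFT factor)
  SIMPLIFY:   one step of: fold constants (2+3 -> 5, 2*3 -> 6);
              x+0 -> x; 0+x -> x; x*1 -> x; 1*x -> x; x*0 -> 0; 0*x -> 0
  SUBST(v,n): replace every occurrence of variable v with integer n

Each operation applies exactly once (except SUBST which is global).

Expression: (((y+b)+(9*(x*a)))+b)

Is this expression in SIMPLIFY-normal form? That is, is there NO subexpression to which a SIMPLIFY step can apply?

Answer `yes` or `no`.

Answer: yes

Derivation:
Expression: (((y+b)+(9*(x*a)))+b)
Scanning for simplifiable subexpressions (pre-order)...
  at root: (((y+b)+(9*(x*a)))+b) (not simplifiable)
  at L: ((y+b)+(9*(x*a))) (not simplifiable)
  at LL: (y+b) (not simplifiable)
  at LR: (9*(x*a)) (not simplifiable)
  at LRR: (x*a) (not simplifiable)
Result: no simplifiable subexpression found -> normal form.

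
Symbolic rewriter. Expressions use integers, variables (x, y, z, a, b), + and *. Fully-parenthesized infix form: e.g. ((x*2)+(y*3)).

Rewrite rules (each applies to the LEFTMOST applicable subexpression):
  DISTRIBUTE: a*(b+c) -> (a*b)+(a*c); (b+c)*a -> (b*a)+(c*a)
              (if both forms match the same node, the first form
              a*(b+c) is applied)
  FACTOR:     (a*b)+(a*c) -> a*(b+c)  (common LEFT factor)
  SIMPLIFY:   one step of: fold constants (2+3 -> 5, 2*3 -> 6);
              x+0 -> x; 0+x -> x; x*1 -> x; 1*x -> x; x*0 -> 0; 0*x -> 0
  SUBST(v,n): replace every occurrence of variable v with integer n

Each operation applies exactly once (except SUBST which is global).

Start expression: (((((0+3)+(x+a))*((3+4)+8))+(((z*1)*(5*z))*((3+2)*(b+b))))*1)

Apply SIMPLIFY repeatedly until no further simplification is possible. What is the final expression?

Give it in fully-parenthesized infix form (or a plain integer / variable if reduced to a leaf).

Start: (((((0+3)+(x+a))*((3+4)+8))+(((z*1)*(5*z))*((3+2)*(b+b))))*1)
Step 1: at root: (((((0+3)+(x+a))*((3+4)+8))+(((z*1)*(5*z))*((3+2)*(b+b))))*1) -> ((((0+3)+(x+a))*((3+4)+8))+(((z*1)*(5*z))*((3+2)*(b+b)))); overall: (((((0+3)+(x+a))*((3+4)+8))+(((z*1)*(5*z))*((3+2)*(b+b))))*1) -> ((((0+3)+(x+a))*((3+4)+8))+(((z*1)*(5*z))*((3+2)*(b+b))))
Step 2: at LLL: (0+3) -> 3; overall: ((((0+3)+(x+a))*((3+4)+8))+(((z*1)*(5*z))*((3+2)*(b+b)))) -> (((3+(x+a))*((3+4)+8))+(((z*1)*(5*z))*((3+2)*(b+b))))
Step 3: at LRL: (3+4) -> 7; overall: (((3+(x+a))*((3+4)+8))+(((z*1)*(5*z))*((3+2)*(b+b)))) -> (((3+(x+a))*(7+8))+(((z*1)*(5*z))*((3+2)*(b+b))))
Step 4: at LR: (7+8) -> 15; overall: (((3+(x+a))*(7+8))+(((z*1)*(5*z))*((3+2)*(b+b)))) -> (((3+(x+a))*15)+(((z*1)*(5*z))*((3+2)*(b+b))))
Step 5: at RLL: (z*1) -> z; overall: (((3+(x+a))*15)+(((z*1)*(5*z))*((3+2)*(b+b)))) -> (((3+(x+a))*15)+((z*(5*z))*((3+2)*(b+b))))
Step 6: at RRL: (3+2) -> 5; overall: (((3+(x+a))*15)+((z*(5*z))*((3+2)*(b+b)))) -> (((3+(x+a))*15)+((z*(5*z))*(5*(b+b))))
Fixed point: (((3+(x+a))*15)+((z*(5*z))*(5*(b+b))))

Answer: (((3+(x+a))*15)+((z*(5*z))*(5*(b+b))))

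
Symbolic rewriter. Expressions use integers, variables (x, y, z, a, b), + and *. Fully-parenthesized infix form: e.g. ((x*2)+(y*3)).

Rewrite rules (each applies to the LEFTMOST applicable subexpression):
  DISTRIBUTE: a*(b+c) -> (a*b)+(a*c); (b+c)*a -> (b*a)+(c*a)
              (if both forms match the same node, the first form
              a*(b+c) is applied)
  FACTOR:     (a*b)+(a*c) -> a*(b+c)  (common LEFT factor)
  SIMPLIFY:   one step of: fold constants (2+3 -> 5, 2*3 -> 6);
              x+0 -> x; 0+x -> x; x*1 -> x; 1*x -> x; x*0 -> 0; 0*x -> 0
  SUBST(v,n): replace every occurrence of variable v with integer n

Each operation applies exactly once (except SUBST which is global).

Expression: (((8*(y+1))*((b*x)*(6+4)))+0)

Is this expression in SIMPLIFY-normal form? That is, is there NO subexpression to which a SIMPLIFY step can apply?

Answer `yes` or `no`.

Expression: (((8*(y+1))*((b*x)*(6+4)))+0)
Scanning for simplifiable subexpressions (pre-order)...
  at root: (((8*(y+1))*((b*x)*(6+4)))+0) (SIMPLIFIABLE)
  at L: ((8*(y+1))*((b*x)*(6+4))) (not simplifiable)
  at LL: (8*(y+1)) (not simplifiable)
  at LLR: (y+1) (not simplifiable)
  at LR: ((b*x)*(6+4)) (not simplifiable)
  at LRL: (b*x) (not simplifiable)
  at LRR: (6+4) (SIMPLIFIABLE)
Found simplifiable subexpr at path root: (((8*(y+1))*((b*x)*(6+4)))+0)
One SIMPLIFY step would give: ((8*(y+1))*((b*x)*(6+4)))
-> NOT in normal form.

Answer: no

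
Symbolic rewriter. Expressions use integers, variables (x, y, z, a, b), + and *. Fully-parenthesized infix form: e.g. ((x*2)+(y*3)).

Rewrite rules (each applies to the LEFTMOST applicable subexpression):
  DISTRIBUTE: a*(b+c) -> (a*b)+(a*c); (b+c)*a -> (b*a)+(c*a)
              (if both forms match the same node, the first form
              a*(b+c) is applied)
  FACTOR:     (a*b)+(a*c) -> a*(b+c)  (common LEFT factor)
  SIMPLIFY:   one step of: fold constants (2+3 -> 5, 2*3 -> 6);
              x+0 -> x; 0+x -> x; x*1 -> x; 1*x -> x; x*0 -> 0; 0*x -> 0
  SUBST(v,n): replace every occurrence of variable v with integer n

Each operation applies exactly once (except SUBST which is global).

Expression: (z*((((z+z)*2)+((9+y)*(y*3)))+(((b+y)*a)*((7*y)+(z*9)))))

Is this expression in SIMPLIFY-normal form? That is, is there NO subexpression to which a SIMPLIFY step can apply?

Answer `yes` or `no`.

Expression: (z*((((z+z)*2)+((9+y)*(y*3)))+(((b+y)*a)*((7*y)+(z*9)))))
Scanning for simplifiable subexpressions (pre-order)...
  at root: (z*((((z+z)*2)+((9+y)*(y*3)))+(((b+y)*a)*((7*y)+(z*9))))) (not simplifiable)
  at R: ((((z+z)*2)+((9+y)*(y*3)))+(((b+y)*a)*((7*y)+(z*9)))) (not simplifiable)
  at RL: (((z+z)*2)+((9+y)*(y*3))) (not simplifiable)
  at RLL: ((z+z)*2) (not simplifiable)
  at RLLL: (z+z) (not simplifiable)
  at RLR: ((9+y)*(y*3)) (not simplifiable)
  at RLRL: (9+y) (not simplifiable)
  at RLRR: (y*3) (not simplifiable)
  at RR: (((b+y)*a)*((7*y)+(z*9))) (not simplifiable)
  at RRL: ((b+y)*a) (not simplifiable)
  at RRLL: (b+y) (not simplifiable)
  at RRR: ((7*y)+(z*9)) (not simplifiable)
  at RRRL: (7*y) (not simplifiable)
  at RRRR: (z*9) (not simplifiable)
Result: no simplifiable subexpression found -> normal form.

Answer: yes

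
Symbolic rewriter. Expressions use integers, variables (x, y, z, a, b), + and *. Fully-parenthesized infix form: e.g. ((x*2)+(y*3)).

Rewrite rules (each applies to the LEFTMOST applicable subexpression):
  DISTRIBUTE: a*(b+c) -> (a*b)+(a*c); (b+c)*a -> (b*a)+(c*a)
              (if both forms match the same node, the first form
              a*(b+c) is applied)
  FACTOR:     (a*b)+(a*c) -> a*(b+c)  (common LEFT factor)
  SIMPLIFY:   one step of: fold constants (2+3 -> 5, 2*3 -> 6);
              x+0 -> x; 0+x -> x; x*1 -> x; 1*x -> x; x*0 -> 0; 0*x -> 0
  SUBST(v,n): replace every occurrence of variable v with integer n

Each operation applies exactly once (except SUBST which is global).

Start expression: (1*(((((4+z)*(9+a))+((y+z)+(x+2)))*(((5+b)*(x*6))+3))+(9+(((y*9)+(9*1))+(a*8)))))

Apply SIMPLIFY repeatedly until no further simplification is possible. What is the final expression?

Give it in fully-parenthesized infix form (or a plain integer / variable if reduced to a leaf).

Answer: (((((4+z)*(9+a))+((y+z)+(x+2)))*(((5+b)*(x*6))+3))+(9+(((y*9)+9)+(a*8))))

Derivation:
Start: (1*(((((4+z)*(9+a))+((y+z)+(x+2)))*(((5+b)*(x*6))+3))+(9+(((y*9)+(9*1))+(a*8)))))
Step 1: at root: (1*(((((4+z)*(9+a))+((y+z)+(x+2)))*(((5+b)*(x*6))+3))+(9+(((y*9)+(9*1))+(a*8))))) -> (((((4+z)*(9+a))+((y+z)+(x+2)))*(((5+b)*(x*6))+3))+(9+(((y*9)+(9*1))+(a*8)))); overall: (1*(((((4+z)*(9+a))+((y+z)+(x+2)))*(((5+b)*(x*6))+3))+(9+(((y*9)+(9*1))+(a*8))))) -> (((((4+z)*(9+a))+((y+z)+(x+2)))*(((5+b)*(x*6))+3))+(9+(((y*9)+(9*1))+(a*8))))
Step 2: at RRLR: (9*1) -> 9; overall: (((((4+z)*(9+a))+((y+z)+(x+2)))*(((5+b)*(x*6))+3))+(9+(((y*9)+(9*1))+(a*8)))) -> (((((4+z)*(9+a))+((y+z)+(x+2)))*(((5+b)*(x*6))+3))+(9+(((y*9)+9)+(a*8))))
Fixed point: (((((4+z)*(9+a))+((y+z)+(x+2)))*(((5+b)*(x*6))+3))+(9+(((y*9)+9)+(a*8))))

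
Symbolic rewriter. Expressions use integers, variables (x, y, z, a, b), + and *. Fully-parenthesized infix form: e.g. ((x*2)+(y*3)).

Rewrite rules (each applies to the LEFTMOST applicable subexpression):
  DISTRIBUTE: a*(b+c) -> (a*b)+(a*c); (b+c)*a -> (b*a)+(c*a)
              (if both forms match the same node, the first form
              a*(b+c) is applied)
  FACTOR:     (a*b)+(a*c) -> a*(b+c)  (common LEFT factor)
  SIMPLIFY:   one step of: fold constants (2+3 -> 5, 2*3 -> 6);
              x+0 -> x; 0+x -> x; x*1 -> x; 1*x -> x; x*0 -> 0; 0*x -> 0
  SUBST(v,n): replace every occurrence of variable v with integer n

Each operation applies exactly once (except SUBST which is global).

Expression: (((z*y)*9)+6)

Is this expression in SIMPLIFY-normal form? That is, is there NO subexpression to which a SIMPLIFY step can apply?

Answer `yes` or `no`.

Answer: yes

Derivation:
Expression: (((z*y)*9)+6)
Scanning for simplifiable subexpressions (pre-order)...
  at root: (((z*y)*9)+6) (not simplifiable)
  at L: ((z*y)*9) (not simplifiable)
  at LL: (z*y) (not simplifiable)
Result: no simplifiable subexpression found -> normal form.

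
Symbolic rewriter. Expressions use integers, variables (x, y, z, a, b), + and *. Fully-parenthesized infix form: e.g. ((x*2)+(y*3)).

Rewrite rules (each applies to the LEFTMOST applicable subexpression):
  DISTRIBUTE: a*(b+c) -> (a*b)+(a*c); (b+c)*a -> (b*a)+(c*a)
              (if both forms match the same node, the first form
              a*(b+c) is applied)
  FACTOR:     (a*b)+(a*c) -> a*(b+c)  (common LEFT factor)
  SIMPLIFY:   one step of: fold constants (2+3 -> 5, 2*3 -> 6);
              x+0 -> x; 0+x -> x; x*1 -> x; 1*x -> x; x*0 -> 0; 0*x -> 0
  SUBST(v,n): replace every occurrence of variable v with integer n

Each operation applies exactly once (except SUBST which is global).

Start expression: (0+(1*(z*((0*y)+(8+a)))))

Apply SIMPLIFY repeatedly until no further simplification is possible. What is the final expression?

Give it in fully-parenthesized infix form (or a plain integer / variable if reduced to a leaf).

Start: (0+(1*(z*((0*y)+(8+a)))))
Step 1: at root: (0+(1*(z*((0*y)+(8+a))))) -> (1*(z*((0*y)+(8+a)))); overall: (0+(1*(z*((0*y)+(8+a))))) -> (1*(z*((0*y)+(8+a))))
Step 2: at root: (1*(z*((0*y)+(8+a)))) -> (z*((0*y)+(8+a))); overall: (1*(z*((0*y)+(8+a)))) -> (z*((0*y)+(8+a)))
Step 3: at RL: (0*y) -> 0; overall: (z*((0*y)+(8+a))) -> (z*(0+(8+a)))
Step 4: at R: (0+(8+a)) -> (8+a); overall: (z*(0+(8+a))) -> (z*(8+a))
Fixed point: (z*(8+a))

Answer: (z*(8+a))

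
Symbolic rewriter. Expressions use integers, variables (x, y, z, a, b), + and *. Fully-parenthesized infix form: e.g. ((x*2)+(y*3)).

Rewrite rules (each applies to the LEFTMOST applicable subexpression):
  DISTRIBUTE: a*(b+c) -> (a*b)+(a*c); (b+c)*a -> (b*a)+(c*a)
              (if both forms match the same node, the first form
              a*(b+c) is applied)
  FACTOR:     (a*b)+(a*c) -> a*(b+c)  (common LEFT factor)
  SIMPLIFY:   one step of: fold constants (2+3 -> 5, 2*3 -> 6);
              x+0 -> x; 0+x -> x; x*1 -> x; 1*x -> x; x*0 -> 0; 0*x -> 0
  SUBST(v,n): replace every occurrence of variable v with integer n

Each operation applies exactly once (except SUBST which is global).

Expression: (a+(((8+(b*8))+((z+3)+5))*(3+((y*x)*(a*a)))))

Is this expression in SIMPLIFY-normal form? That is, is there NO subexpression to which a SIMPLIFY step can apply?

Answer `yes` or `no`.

Expression: (a+(((8+(b*8))+((z+3)+5))*(3+((y*x)*(a*a)))))
Scanning for simplifiable subexpressions (pre-order)...
  at root: (a+(((8+(b*8))+((z+3)+5))*(3+((y*x)*(a*a))))) (not simplifiable)
  at R: (((8+(b*8))+((z+3)+5))*(3+((y*x)*(a*a)))) (not simplifiable)
  at RL: ((8+(b*8))+((z+3)+5)) (not simplifiable)
  at RLL: (8+(b*8)) (not simplifiable)
  at RLLR: (b*8) (not simplifiable)
  at RLR: ((z+3)+5) (not simplifiable)
  at RLRL: (z+3) (not simplifiable)
  at RR: (3+((y*x)*(a*a))) (not simplifiable)
  at RRR: ((y*x)*(a*a)) (not simplifiable)
  at RRRL: (y*x) (not simplifiable)
  at RRRR: (a*a) (not simplifiable)
Result: no simplifiable subexpression found -> normal form.

Answer: yes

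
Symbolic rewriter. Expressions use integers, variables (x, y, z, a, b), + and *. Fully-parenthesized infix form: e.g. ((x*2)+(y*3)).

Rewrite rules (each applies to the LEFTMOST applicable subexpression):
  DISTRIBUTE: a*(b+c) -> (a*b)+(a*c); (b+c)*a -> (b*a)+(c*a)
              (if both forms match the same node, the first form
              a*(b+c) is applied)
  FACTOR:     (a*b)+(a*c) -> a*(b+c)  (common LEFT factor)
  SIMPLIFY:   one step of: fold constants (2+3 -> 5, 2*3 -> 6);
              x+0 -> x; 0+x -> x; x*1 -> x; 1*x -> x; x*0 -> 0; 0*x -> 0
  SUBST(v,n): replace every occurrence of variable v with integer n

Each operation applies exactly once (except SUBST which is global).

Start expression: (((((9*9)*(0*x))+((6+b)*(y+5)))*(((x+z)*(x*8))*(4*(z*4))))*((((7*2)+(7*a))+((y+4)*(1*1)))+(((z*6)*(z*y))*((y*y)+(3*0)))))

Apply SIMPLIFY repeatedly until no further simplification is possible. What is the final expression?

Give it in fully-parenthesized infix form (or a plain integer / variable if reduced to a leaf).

Answer: ((((6+b)*(y+5))*(((x+z)*(x*8))*(4*(z*4))))*(((14+(7*a))+(y+4))+(((z*6)*(z*y))*(y*y))))

Derivation:
Start: (((((9*9)*(0*x))+((6+b)*(y+5)))*(((x+z)*(x*8))*(4*(z*4))))*((((7*2)+(7*a))+((y+4)*(1*1)))+(((z*6)*(z*y))*((y*y)+(3*0)))))
Step 1: at LLLL: (9*9) -> 81; overall: (((((9*9)*(0*x))+((6+b)*(y+5)))*(((x+z)*(x*8))*(4*(z*4))))*((((7*2)+(7*a))+((y+4)*(1*1)))+(((z*6)*(z*y))*((y*y)+(3*0))))) -> ((((81*(0*x))+((6+b)*(y+5)))*(((x+z)*(x*8))*(4*(z*4))))*((((7*2)+(7*a))+((y+4)*(1*1)))+(((z*6)*(z*y))*((y*y)+(3*0)))))
Step 2: at LLLR: (0*x) -> 0; overall: ((((81*(0*x))+((6+b)*(y+5)))*(((x+z)*(x*8))*(4*(z*4))))*((((7*2)+(7*a))+((y+4)*(1*1)))+(((z*6)*(z*y))*((y*y)+(3*0))))) -> ((((81*0)+((6+b)*(y+5)))*(((x+z)*(x*8))*(4*(z*4))))*((((7*2)+(7*a))+((y+4)*(1*1)))+(((z*6)*(z*y))*((y*y)+(3*0)))))
Step 3: at LLL: (81*0) -> 0; overall: ((((81*0)+((6+b)*(y+5)))*(((x+z)*(x*8))*(4*(z*4))))*((((7*2)+(7*a))+((y+4)*(1*1)))+(((z*6)*(z*y))*((y*y)+(3*0))))) -> (((0+((6+b)*(y+5)))*(((x+z)*(x*8))*(4*(z*4))))*((((7*2)+(7*a))+((y+4)*(1*1)))+(((z*6)*(z*y))*((y*y)+(3*0)))))
Step 4: at LL: (0+((6+b)*(y+5))) -> ((6+b)*(y+5)); overall: (((0+((6+b)*(y+5)))*(((x+z)*(x*8))*(4*(z*4))))*((((7*2)+(7*a))+((y+4)*(1*1)))+(((z*6)*(z*y))*((y*y)+(3*0))))) -> ((((6+b)*(y+5))*(((x+z)*(x*8))*(4*(z*4))))*((((7*2)+(7*a))+((y+4)*(1*1)))+(((z*6)*(z*y))*((y*y)+(3*0)))))
Step 5: at RLLL: (7*2) -> 14; overall: ((((6+b)*(y+5))*(((x+z)*(x*8))*(4*(z*4))))*((((7*2)+(7*a))+((y+4)*(1*1)))+(((z*6)*(z*y))*((y*y)+(3*0))))) -> ((((6+b)*(y+5))*(((x+z)*(x*8))*(4*(z*4))))*(((14+(7*a))+((y+4)*(1*1)))+(((z*6)*(z*y))*((y*y)+(3*0)))))
Step 6: at RLRR: (1*1) -> 1; overall: ((((6+b)*(y+5))*(((x+z)*(x*8))*(4*(z*4))))*(((14+(7*a))+((y+4)*(1*1)))+(((z*6)*(z*y))*((y*y)+(3*0))))) -> ((((6+b)*(y+5))*(((x+z)*(x*8))*(4*(z*4))))*(((14+(7*a))+((y+4)*1))+(((z*6)*(z*y))*((y*y)+(3*0)))))
Step 7: at RLR: ((y+4)*1) -> (y+4); overall: ((((6+b)*(y+5))*(((x+z)*(x*8))*(4*(z*4))))*(((14+(7*a))+((y+4)*1))+(((z*6)*(z*y))*((y*y)+(3*0))))) -> ((((6+b)*(y+5))*(((x+z)*(x*8))*(4*(z*4))))*(((14+(7*a))+(y+4))+(((z*6)*(z*y))*((y*y)+(3*0)))))
Step 8: at RRRR: (3*0) -> 0; overall: ((((6+b)*(y+5))*(((x+z)*(x*8))*(4*(z*4))))*(((14+(7*a))+(y+4))+(((z*6)*(z*y))*((y*y)+(3*0))))) -> ((((6+b)*(y+5))*(((x+z)*(x*8))*(4*(z*4))))*(((14+(7*a))+(y+4))+(((z*6)*(z*y))*((y*y)+0))))
Step 9: at RRR: ((y*y)+0) -> (y*y); overall: ((((6+b)*(y+5))*(((x+z)*(x*8))*(4*(z*4))))*(((14+(7*a))+(y+4))+(((z*6)*(z*y))*((y*y)+0)))) -> ((((6+b)*(y+5))*(((x+z)*(x*8))*(4*(z*4))))*(((14+(7*a))+(y+4))+(((z*6)*(z*y))*(y*y))))
Fixed point: ((((6+b)*(y+5))*(((x+z)*(x*8))*(4*(z*4))))*(((14+(7*a))+(y+4))+(((z*6)*(z*y))*(y*y))))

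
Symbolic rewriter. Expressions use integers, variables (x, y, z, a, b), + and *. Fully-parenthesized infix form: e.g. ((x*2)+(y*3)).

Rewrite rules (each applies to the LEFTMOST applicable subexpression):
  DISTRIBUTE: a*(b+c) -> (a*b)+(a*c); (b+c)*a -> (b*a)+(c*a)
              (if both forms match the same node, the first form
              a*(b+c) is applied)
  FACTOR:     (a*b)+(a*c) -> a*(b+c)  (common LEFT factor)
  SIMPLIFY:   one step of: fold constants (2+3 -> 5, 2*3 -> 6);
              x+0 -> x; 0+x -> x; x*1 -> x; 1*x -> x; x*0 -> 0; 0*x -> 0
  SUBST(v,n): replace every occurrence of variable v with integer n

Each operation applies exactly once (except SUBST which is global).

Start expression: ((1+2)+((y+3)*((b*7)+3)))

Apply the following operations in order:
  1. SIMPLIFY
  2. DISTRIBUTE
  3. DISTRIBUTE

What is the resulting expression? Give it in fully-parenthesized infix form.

Start: ((1+2)+((y+3)*((b*7)+3)))
Apply SIMPLIFY at L (target: (1+2)): ((1+2)+((y+3)*((b*7)+3))) -> (3+((y+3)*((b*7)+3)))
Apply DISTRIBUTE at R (target: ((y+3)*((b*7)+3))): (3+((y+3)*((b*7)+3))) -> (3+(((y+3)*(b*7))+((y+3)*3)))
Apply DISTRIBUTE at RL (target: ((y+3)*(b*7))): (3+(((y+3)*(b*7))+((y+3)*3))) -> (3+(((y*(b*7))+(3*(b*7)))+((y+3)*3)))

Answer: (3+(((y*(b*7))+(3*(b*7)))+((y+3)*3)))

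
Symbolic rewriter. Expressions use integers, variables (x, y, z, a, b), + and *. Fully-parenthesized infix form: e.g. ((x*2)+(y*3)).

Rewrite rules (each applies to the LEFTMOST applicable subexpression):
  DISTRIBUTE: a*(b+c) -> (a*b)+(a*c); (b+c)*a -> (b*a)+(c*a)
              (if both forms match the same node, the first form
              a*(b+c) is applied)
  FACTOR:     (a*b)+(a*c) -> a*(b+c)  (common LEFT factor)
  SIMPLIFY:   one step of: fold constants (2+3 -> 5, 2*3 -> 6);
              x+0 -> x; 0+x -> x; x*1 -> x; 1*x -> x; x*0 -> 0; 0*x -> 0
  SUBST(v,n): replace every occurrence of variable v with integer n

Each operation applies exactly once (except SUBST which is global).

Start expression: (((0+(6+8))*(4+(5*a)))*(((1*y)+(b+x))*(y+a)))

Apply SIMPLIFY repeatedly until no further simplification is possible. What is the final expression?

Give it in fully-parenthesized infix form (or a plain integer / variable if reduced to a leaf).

Start: (((0+(6+8))*(4+(5*a)))*(((1*y)+(b+x))*(y+a)))
Step 1: at LL: (0+(6+8)) -> (6+8); overall: (((0+(6+8))*(4+(5*a)))*(((1*y)+(b+x))*(y+a))) -> (((6+8)*(4+(5*a)))*(((1*y)+(b+x))*(y+a)))
Step 2: at LL: (6+8) -> 14; overall: (((6+8)*(4+(5*a)))*(((1*y)+(b+x))*(y+a))) -> ((14*(4+(5*a)))*(((1*y)+(b+x))*(y+a)))
Step 3: at RLL: (1*y) -> y; overall: ((14*(4+(5*a)))*(((1*y)+(b+x))*(y+a))) -> ((14*(4+(5*a)))*((y+(b+x))*(y+a)))
Fixed point: ((14*(4+(5*a)))*((y+(b+x))*(y+a)))

Answer: ((14*(4+(5*a)))*((y+(b+x))*(y+a)))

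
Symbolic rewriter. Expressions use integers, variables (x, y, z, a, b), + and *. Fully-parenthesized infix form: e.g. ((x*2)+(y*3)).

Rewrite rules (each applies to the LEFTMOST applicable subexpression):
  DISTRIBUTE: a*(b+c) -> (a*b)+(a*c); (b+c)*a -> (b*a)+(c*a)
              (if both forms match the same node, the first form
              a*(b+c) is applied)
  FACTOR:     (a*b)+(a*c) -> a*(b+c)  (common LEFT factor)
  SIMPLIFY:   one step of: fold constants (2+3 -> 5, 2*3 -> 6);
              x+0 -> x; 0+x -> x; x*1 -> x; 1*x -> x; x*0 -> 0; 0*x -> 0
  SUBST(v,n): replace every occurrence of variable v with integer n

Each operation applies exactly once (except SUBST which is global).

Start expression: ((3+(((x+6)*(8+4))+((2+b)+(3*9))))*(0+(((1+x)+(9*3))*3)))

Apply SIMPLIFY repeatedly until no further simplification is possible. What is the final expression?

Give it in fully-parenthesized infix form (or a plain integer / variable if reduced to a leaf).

Start: ((3+(((x+6)*(8+4))+((2+b)+(3*9))))*(0+(((1+x)+(9*3))*3)))
Step 1: at LRLR: (8+4) -> 12; overall: ((3+(((x+6)*(8+4))+((2+b)+(3*9))))*(0+(((1+x)+(9*3))*3))) -> ((3+(((x+6)*12)+((2+b)+(3*9))))*(0+(((1+x)+(9*3))*3)))
Step 2: at LRRR: (3*9) -> 27; overall: ((3+(((x+6)*12)+((2+b)+(3*9))))*(0+(((1+x)+(9*3))*3))) -> ((3+(((x+6)*12)+((2+b)+27)))*(0+(((1+x)+(9*3))*3)))
Step 3: at R: (0+(((1+x)+(9*3))*3)) -> (((1+x)+(9*3))*3); overall: ((3+(((x+6)*12)+((2+b)+27)))*(0+(((1+x)+(9*3))*3))) -> ((3+(((x+6)*12)+((2+b)+27)))*(((1+x)+(9*3))*3))
Step 4: at RLR: (9*3) -> 27; overall: ((3+(((x+6)*12)+((2+b)+27)))*(((1+x)+(9*3))*3)) -> ((3+(((x+6)*12)+((2+b)+27)))*(((1+x)+27)*3))
Fixed point: ((3+(((x+6)*12)+((2+b)+27)))*(((1+x)+27)*3))

Answer: ((3+(((x+6)*12)+((2+b)+27)))*(((1+x)+27)*3))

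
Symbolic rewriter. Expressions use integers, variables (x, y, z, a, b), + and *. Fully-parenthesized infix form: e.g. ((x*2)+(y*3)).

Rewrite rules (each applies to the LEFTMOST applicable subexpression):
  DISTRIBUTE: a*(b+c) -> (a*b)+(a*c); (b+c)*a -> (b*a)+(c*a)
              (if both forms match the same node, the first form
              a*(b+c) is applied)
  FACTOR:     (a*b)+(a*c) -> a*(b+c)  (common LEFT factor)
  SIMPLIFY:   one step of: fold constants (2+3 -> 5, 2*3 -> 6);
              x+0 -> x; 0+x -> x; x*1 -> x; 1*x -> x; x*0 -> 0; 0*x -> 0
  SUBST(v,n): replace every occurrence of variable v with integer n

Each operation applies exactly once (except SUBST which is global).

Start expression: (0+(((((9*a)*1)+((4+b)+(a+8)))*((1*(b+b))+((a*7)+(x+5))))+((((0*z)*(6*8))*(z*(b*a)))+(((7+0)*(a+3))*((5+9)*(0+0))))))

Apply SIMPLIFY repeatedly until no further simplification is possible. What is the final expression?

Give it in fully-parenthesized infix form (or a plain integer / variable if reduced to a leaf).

Start: (0+(((((9*a)*1)+((4+b)+(a+8)))*((1*(b+b))+((a*7)+(x+5))))+((((0*z)*(6*8))*(z*(b*a)))+(((7+0)*(a+3))*((5+9)*(0+0))))))
Step 1: at root: (0+(((((9*a)*1)+((4+b)+(a+8)))*((1*(b+b))+((a*7)+(x+5))))+((((0*z)*(6*8))*(z*(b*a)))+(((7+0)*(a+3))*((5+9)*(0+0)))))) -> (((((9*a)*1)+((4+b)+(a+8)))*((1*(b+b))+((a*7)+(x+5))))+((((0*z)*(6*8))*(z*(b*a)))+(((7+0)*(a+3))*((5+9)*(0+0))))); overall: (0+(((((9*a)*1)+((4+b)+(a+8)))*((1*(b+b))+((a*7)+(x+5))))+((((0*z)*(6*8))*(z*(b*a)))+(((7+0)*(a+3))*((5+9)*(0+0)))))) -> (((((9*a)*1)+((4+b)+(a+8)))*((1*(b+b))+((a*7)+(x+5))))+((((0*z)*(6*8))*(z*(b*a)))+(((7+0)*(a+3))*((5+9)*(0+0)))))
Step 2: at LLL: ((9*a)*1) -> (9*a); overall: (((((9*a)*1)+((4+b)+(a+8)))*((1*(b+b))+((a*7)+(x+5))))+((((0*z)*(6*8))*(z*(b*a)))+(((7+0)*(a+3))*((5+9)*(0+0))))) -> ((((9*a)+((4+b)+(a+8)))*((1*(b+b))+((a*7)+(x+5))))+((((0*z)*(6*8))*(z*(b*a)))+(((7+0)*(a+3))*((5+9)*(0+0)))))
Step 3: at LRL: (1*(b+b)) -> (b+b); overall: ((((9*a)+((4+b)+(a+8)))*((1*(b+b))+((a*7)+(x+5))))+((((0*z)*(6*8))*(z*(b*a)))+(((7+0)*(a+3))*((5+9)*(0+0))))) -> ((((9*a)+((4+b)+(a+8)))*((b+b)+((a*7)+(x+5))))+((((0*z)*(6*8))*(z*(b*a)))+(((7+0)*(a+3))*((5+9)*(0+0)))))
Step 4: at RLLL: (0*z) -> 0; overall: ((((9*a)+((4+b)+(a+8)))*((b+b)+((a*7)+(x+5))))+((((0*z)*(6*8))*(z*(b*a)))+(((7+0)*(a+3))*((5+9)*(0+0))))) -> ((((9*a)+((4+b)+(a+8)))*((b+b)+((a*7)+(x+5))))+(((0*(6*8))*(z*(b*a)))+(((7+0)*(a+3))*((5+9)*(0+0)))))
Step 5: at RLL: (0*(6*8)) -> 0; overall: ((((9*a)+((4+b)+(a+8)))*((b+b)+((a*7)+(x+5))))+(((0*(6*8))*(z*(b*a)))+(((7+0)*(a+3))*((5+9)*(0+0))))) -> ((((9*a)+((4+b)+(a+8)))*((b+b)+((a*7)+(x+5))))+((0*(z*(b*a)))+(((7+0)*(a+3))*((5+9)*(0+0)))))
Step 6: at RL: (0*(z*(b*a))) -> 0; overall: ((((9*a)+((4+b)+(a+8)))*((b+b)+((a*7)+(x+5))))+((0*(z*(b*a)))+(((7+0)*(a+3))*((5+9)*(0+0))))) -> ((((9*a)+((4+b)+(a+8)))*((b+b)+((a*7)+(x+5))))+(0+(((7+0)*(a+3))*((5+9)*(0+0)))))
Step 7: at R: (0+(((7+0)*(a+3))*((5+9)*(0+0)))) -> (((7+0)*(a+3))*((5+9)*(0+0))); overall: ((((9*a)+((4+b)+(a+8)))*((b+b)+((a*7)+(x+5))))+(0+(((7+0)*(a+3))*((5+9)*(0+0))))) -> ((((9*a)+((4+b)+(a+8)))*((b+b)+((a*7)+(x+5))))+(((7+0)*(a+3))*((5+9)*(0+0))))
Step 8: at RLL: (7+0) -> 7; overall: ((((9*a)+((4+b)+(a+8)))*((b+b)+((a*7)+(x+5))))+(((7+0)*(a+3))*((5+9)*(0+0)))) -> ((((9*a)+((4+b)+(a+8)))*((b+b)+((a*7)+(x+5))))+((7*(a+3))*((5+9)*(0+0))))
Step 9: at RRL: (5+9) -> 14; overall: ((((9*a)+((4+b)+(a+8)))*((b+b)+((a*7)+(x+5))))+((7*(a+3))*((5+9)*(0+0)))) -> ((((9*a)+((4+b)+(a+8)))*((b+b)+((a*7)+(x+5))))+((7*(a+3))*(14*(0+0))))
Step 10: at RRR: (0+0) -> 0; overall: ((((9*a)+((4+b)+(a+8)))*((b+b)+((a*7)+(x+5))))+((7*(a+3))*(14*(0+0)))) -> ((((9*a)+((4+b)+(a+8)))*((b+b)+((a*7)+(x+5))))+((7*(a+3))*(14*0)))
Step 11: at RR: (14*0) -> 0; overall: ((((9*a)+((4+b)+(a+8)))*((b+b)+((a*7)+(x+5))))+((7*(a+3))*(14*0))) -> ((((9*a)+((4+b)+(a+8)))*((b+b)+((a*7)+(x+5))))+((7*(a+3))*0))
Step 12: at R: ((7*(a+3))*0) -> 0; overall: ((((9*a)+((4+b)+(a+8)))*((b+b)+((a*7)+(x+5))))+((7*(a+3))*0)) -> ((((9*a)+((4+b)+(a+8)))*((b+b)+((a*7)+(x+5))))+0)
Step 13: at root: ((((9*a)+((4+b)+(a+8)))*((b+b)+((a*7)+(x+5))))+0) -> (((9*a)+((4+b)+(a+8)))*((b+b)+((a*7)+(x+5)))); overall: ((((9*a)+((4+b)+(a+8)))*((b+b)+((a*7)+(x+5))))+0) -> (((9*a)+((4+b)+(a+8)))*((b+b)+((a*7)+(x+5))))
Fixed point: (((9*a)+((4+b)+(a+8)))*((b+b)+((a*7)+(x+5))))

Answer: (((9*a)+((4+b)+(a+8)))*((b+b)+((a*7)+(x+5))))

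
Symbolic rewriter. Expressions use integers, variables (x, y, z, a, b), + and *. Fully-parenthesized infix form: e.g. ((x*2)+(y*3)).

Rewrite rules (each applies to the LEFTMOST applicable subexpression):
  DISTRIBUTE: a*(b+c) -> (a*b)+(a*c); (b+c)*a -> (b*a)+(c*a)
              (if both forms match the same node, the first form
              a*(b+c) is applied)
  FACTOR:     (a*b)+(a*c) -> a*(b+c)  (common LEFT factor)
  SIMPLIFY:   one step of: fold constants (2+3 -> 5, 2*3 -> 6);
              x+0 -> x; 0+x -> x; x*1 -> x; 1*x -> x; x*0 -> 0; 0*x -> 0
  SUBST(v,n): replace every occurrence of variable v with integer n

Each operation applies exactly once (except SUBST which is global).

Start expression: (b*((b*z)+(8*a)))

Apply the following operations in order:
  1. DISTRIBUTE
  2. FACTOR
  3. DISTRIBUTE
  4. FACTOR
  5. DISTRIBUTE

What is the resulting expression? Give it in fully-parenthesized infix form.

Start: (b*((b*z)+(8*a)))
Apply DISTRIBUTE at root (target: (b*((b*z)+(8*a)))): (b*((b*z)+(8*a))) -> ((b*(b*z))+(b*(8*a)))
Apply FACTOR at root (target: ((b*(b*z))+(b*(8*a)))): ((b*(b*z))+(b*(8*a))) -> (b*((b*z)+(8*a)))
Apply DISTRIBUTE at root (target: (b*((b*z)+(8*a)))): (b*((b*z)+(8*a))) -> ((b*(b*z))+(b*(8*a)))
Apply FACTOR at root (target: ((b*(b*z))+(b*(8*a)))): ((b*(b*z))+(b*(8*a))) -> (b*((b*z)+(8*a)))
Apply DISTRIBUTE at root (target: (b*((b*z)+(8*a)))): (b*((b*z)+(8*a))) -> ((b*(b*z))+(b*(8*a)))

Answer: ((b*(b*z))+(b*(8*a)))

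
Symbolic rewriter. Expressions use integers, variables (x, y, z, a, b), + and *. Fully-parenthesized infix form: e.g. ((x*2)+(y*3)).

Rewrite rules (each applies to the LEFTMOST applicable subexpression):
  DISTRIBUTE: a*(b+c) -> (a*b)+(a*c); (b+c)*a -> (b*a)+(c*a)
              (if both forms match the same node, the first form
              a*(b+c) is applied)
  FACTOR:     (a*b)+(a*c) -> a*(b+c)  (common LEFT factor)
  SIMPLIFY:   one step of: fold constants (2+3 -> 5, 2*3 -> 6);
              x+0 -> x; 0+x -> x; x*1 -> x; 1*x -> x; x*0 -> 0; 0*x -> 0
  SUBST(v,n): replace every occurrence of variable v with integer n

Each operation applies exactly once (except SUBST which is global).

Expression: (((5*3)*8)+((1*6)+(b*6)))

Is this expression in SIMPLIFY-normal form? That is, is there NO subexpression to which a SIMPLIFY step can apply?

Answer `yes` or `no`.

Answer: no

Derivation:
Expression: (((5*3)*8)+((1*6)+(b*6)))
Scanning for simplifiable subexpressions (pre-order)...
  at root: (((5*3)*8)+((1*6)+(b*6))) (not simplifiable)
  at L: ((5*3)*8) (not simplifiable)
  at LL: (5*3) (SIMPLIFIABLE)
  at R: ((1*6)+(b*6)) (not simplifiable)
  at RL: (1*6) (SIMPLIFIABLE)
  at RR: (b*6) (not simplifiable)
Found simplifiable subexpr at path LL: (5*3)
One SIMPLIFY step would give: ((15*8)+((1*6)+(b*6)))
-> NOT in normal form.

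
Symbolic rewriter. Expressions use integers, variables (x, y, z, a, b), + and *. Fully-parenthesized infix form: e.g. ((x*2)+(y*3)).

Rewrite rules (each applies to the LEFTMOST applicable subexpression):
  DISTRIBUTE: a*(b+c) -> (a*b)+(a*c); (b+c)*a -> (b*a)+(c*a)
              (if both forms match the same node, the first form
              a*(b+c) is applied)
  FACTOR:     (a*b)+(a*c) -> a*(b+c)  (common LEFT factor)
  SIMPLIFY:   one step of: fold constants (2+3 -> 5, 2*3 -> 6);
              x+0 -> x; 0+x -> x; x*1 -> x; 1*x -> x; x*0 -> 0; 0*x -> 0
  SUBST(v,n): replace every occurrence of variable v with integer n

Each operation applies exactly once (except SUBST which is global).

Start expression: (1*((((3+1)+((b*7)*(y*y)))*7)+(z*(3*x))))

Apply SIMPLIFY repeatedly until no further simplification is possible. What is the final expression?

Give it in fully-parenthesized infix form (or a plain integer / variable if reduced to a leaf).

Start: (1*((((3+1)+((b*7)*(y*y)))*7)+(z*(3*x))))
Step 1: at root: (1*((((3+1)+((b*7)*(y*y)))*7)+(z*(3*x)))) -> ((((3+1)+((b*7)*(y*y)))*7)+(z*(3*x))); overall: (1*((((3+1)+((b*7)*(y*y)))*7)+(z*(3*x)))) -> ((((3+1)+((b*7)*(y*y)))*7)+(z*(3*x)))
Step 2: at LLL: (3+1) -> 4; overall: ((((3+1)+((b*7)*(y*y)))*7)+(z*(3*x))) -> (((4+((b*7)*(y*y)))*7)+(z*(3*x)))
Fixed point: (((4+((b*7)*(y*y)))*7)+(z*(3*x)))

Answer: (((4+((b*7)*(y*y)))*7)+(z*(3*x)))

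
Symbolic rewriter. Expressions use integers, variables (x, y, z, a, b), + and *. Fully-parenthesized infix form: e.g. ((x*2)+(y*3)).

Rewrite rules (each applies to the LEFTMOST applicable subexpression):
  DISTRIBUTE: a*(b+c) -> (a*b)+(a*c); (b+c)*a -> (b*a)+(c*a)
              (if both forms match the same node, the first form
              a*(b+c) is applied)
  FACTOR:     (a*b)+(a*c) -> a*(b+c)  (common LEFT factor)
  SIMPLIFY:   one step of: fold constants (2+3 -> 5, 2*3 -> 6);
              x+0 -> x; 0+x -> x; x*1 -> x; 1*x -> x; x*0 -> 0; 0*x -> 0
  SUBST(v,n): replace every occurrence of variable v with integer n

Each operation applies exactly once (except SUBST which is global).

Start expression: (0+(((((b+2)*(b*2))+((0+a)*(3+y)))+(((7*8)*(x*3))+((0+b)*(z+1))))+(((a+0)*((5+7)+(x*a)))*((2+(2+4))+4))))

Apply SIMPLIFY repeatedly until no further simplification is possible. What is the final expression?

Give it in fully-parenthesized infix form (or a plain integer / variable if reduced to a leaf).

Answer: (((((b+2)*(b*2))+(a*(3+y)))+((56*(x*3))+(b*(z+1))))+((a*(12+(x*a)))*12))

Derivation:
Start: (0+(((((b+2)*(b*2))+((0+a)*(3+y)))+(((7*8)*(x*3))+((0+b)*(z+1))))+(((a+0)*((5+7)+(x*a)))*((2+(2+4))+4))))
Step 1: at root: (0+(((((b+2)*(b*2))+((0+a)*(3+y)))+(((7*8)*(x*3))+((0+b)*(z+1))))+(((a+0)*((5+7)+(x*a)))*((2+(2+4))+4)))) -> (((((b+2)*(b*2))+((0+a)*(3+y)))+(((7*8)*(x*3))+((0+b)*(z+1))))+(((a+0)*((5+7)+(x*a)))*((2+(2+4))+4))); overall: (0+(((((b+2)*(b*2))+((0+a)*(3+y)))+(((7*8)*(x*3))+((0+b)*(z+1))))+(((a+0)*((5+7)+(x*a)))*((2+(2+4))+4)))) -> (((((b+2)*(b*2))+((0+a)*(3+y)))+(((7*8)*(x*3))+((0+b)*(z+1))))+(((a+0)*((5+7)+(x*a)))*((2+(2+4))+4)))
Step 2: at LLRL: (0+a) -> a; overall: (((((b+2)*(b*2))+((0+a)*(3+y)))+(((7*8)*(x*3))+((0+b)*(z+1))))+(((a+0)*((5+7)+(x*a)))*((2+(2+4))+4))) -> (((((b+2)*(b*2))+(a*(3+y)))+(((7*8)*(x*3))+((0+b)*(z+1))))+(((a+0)*((5+7)+(x*a)))*((2+(2+4))+4)))
Step 3: at LRLL: (7*8) -> 56; overall: (((((b+2)*(b*2))+(a*(3+y)))+(((7*8)*(x*3))+((0+b)*(z+1))))+(((a+0)*((5+7)+(x*a)))*((2+(2+4))+4))) -> (((((b+2)*(b*2))+(a*(3+y)))+((56*(x*3))+((0+b)*(z+1))))+(((a+0)*((5+7)+(x*a)))*((2+(2+4))+4)))
Step 4: at LRRL: (0+b) -> b; overall: (((((b+2)*(b*2))+(a*(3+y)))+((56*(x*3))+((0+b)*(z+1))))+(((a+0)*((5+7)+(x*a)))*((2+(2+4))+4))) -> (((((b+2)*(b*2))+(a*(3+y)))+((56*(x*3))+(b*(z+1))))+(((a+0)*((5+7)+(x*a)))*((2+(2+4))+4)))
Step 5: at RLL: (a+0) -> a; overall: (((((b+2)*(b*2))+(a*(3+y)))+((56*(x*3))+(b*(z+1))))+(((a+0)*((5+7)+(x*a)))*((2+(2+4))+4))) -> (((((b+2)*(b*2))+(a*(3+y)))+((56*(x*3))+(b*(z+1))))+((a*((5+7)+(x*a)))*((2+(2+4))+4)))
Step 6: at RLRL: (5+7) -> 12; overall: (((((b+2)*(b*2))+(a*(3+y)))+((56*(x*3))+(b*(z+1))))+((a*((5+7)+(x*a)))*((2+(2+4))+4))) -> (((((b+2)*(b*2))+(a*(3+y)))+((56*(x*3))+(b*(z+1))))+((a*(12+(x*a)))*((2+(2+4))+4)))
Step 7: at RRLR: (2+4) -> 6; overall: (((((b+2)*(b*2))+(a*(3+y)))+((56*(x*3))+(b*(z+1))))+((a*(12+(x*a)))*((2+(2+4))+4))) -> (((((b+2)*(b*2))+(a*(3+y)))+((56*(x*3))+(b*(z+1))))+((a*(12+(x*a)))*((2+6)+4)))
Step 8: at RRL: (2+6) -> 8; overall: (((((b+2)*(b*2))+(a*(3+y)))+((56*(x*3))+(b*(z+1))))+((a*(12+(x*a)))*((2+6)+4))) -> (((((b+2)*(b*2))+(a*(3+y)))+((56*(x*3))+(b*(z+1))))+((a*(12+(x*a)))*(8+4)))
Step 9: at RR: (8+4) -> 12; overall: (((((b+2)*(b*2))+(a*(3+y)))+((56*(x*3))+(b*(z+1))))+((a*(12+(x*a)))*(8+4))) -> (((((b+2)*(b*2))+(a*(3+y)))+((56*(x*3))+(b*(z+1))))+((a*(12+(x*a)))*12))
Fixed point: (((((b+2)*(b*2))+(a*(3+y)))+((56*(x*3))+(b*(z+1))))+((a*(12+(x*a)))*12))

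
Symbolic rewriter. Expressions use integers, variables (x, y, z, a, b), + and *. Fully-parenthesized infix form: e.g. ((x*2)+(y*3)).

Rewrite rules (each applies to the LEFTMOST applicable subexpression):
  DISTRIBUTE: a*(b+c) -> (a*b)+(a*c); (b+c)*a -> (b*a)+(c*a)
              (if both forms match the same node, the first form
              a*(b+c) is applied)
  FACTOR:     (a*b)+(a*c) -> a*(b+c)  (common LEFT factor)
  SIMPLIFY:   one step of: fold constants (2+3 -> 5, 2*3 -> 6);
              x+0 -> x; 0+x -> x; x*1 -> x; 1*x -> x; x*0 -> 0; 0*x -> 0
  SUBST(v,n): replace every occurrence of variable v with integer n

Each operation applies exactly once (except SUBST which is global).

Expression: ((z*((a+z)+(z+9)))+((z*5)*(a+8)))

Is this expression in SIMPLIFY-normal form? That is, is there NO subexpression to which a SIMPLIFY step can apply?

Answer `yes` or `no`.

Expression: ((z*((a+z)+(z+9)))+((z*5)*(a+8)))
Scanning for simplifiable subexpressions (pre-order)...
  at root: ((z*((a+z)+(z+9)))+((z*5)*(a+8))) (not simplifiable)
  at L: (z*((a+z)+(z+9))) (not simplifiable)
  at LR: ((a+z)+(z+9)) (not simplifiable)
  at LRL: (a+z) (not simplifiable)
  at LRR: (z+9) (not simplifiable)
  at R: ((z*5)*(a+8)) (not simplifiable)
  at RL: (z*5) (not simplifiable)
  at RR: (a+8) (not simplifiable)
Result: no simplifiable subexpression found -> normal form.

Answer: yes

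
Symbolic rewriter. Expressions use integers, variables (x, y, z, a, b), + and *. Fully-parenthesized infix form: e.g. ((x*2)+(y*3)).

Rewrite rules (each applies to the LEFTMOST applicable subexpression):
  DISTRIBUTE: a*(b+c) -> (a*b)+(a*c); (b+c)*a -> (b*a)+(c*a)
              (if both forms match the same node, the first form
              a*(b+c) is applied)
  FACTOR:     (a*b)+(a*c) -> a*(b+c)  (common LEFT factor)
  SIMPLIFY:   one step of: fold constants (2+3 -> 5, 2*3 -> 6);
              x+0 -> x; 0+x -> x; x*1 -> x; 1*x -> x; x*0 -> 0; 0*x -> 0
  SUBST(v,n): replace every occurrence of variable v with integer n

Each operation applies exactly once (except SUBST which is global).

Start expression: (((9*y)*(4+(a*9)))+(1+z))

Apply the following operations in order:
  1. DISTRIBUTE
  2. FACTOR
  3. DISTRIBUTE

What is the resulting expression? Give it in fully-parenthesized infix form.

Answer: ((((9*y)*4)+((9*y)*(a*9)))+(1+z))

Derivation:
Start: (((9*y)*(4+(a*9)))+(1+z))
Apply DISTRIBUTE at L (target: ((9*y)*(4+(a*9)))): (((9*y)*(4+(a*9)))+(1+z)) -> ((((9*y)*4)+((9*y)*(a*9)))+(1+z))
Apply FACTOR at L (target: (((9*y)*4)+((9*y)*(a*9)))): ((((9*y)*4)+((9*y)*(a*9)))+(1+z)) -> (((9*y)*(4+(a*9)))+(1+z))
Apply DISTRIBUTE at L (target: ((9*y)*(4+(a*9)))): (((9*y)*(4+(a*9)))+(1+z)) -> ((((9*y)*4)+((9*y)*(a*9)))+(1+z))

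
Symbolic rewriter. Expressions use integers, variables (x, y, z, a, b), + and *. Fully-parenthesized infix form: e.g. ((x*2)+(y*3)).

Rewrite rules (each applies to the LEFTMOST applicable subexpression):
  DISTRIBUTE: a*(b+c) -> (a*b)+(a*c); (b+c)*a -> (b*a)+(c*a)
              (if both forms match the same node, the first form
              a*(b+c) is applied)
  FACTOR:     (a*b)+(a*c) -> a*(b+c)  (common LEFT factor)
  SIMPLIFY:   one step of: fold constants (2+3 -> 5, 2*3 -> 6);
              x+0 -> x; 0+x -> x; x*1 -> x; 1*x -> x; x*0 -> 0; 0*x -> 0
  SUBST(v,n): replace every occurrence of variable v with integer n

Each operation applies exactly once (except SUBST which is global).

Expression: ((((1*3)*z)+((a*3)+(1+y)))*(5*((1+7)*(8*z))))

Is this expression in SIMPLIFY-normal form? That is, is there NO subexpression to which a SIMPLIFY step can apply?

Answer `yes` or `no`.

Expression: ((((1*3)*z)+((a*3)+(1+y)))*(5*((1+7)*(8*z))))
Scanning for simplifiable subexpressions (pre-order)...
  at root: ((((1*3)*z)+((a*3)+(1+y)))*(5*((1+7)*(8*z)))) (not simplifiable)
  at L: (((1*3)*z)+((a*3)+(1+y))) (not simplifiable)
  at LL: ((1*3)*z) (not simplifiable)
  at LLL: (1*3) (SIMPLIFIABLE)
  at LR: ((a*3)+(1+y)) (not simplifiable)
  at LRL: (a*3) (not simplifiable)
  at LRR: (1+y) (not simplifiable)
  at R: (5*((1+7)*(8*z))) (not simplifiable)
  at RR: ((1+7)*(8*z)) (not simplifiable)
  at RRL: (1+7) (SIMPLIFIABLE)
  at RRR: (8*z) (not simplifiable)
Found simplifiable subexpr at path LLL: (1*3)
One SIMPLIFY step would give: (((3*z)+((a*3)+(1+y)))*(5*((1+7)*(8*z))))
-> NOT in normal form.

Answer: no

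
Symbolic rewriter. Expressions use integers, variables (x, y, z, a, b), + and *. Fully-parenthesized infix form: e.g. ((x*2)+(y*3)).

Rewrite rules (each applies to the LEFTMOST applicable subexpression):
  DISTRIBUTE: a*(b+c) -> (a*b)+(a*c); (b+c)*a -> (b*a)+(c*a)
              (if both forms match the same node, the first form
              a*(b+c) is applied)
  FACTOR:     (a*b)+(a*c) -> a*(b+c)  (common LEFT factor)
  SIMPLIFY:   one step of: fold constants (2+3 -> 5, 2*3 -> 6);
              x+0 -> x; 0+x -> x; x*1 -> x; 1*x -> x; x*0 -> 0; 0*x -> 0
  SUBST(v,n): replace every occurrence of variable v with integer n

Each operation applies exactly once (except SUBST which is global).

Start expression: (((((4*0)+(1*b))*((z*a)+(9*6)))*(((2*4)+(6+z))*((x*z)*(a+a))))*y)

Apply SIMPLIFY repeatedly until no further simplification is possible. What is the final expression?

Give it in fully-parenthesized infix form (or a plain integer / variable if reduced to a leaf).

Answer: (((b*((z*a)+54))*((8+(6+z))*((x*z)*(a+a))))*y)

Derivation:
Start: (((((4*0)+(1*b))*((z*a)+(9*6)))*(((2*4)+(6+z))*((x*z)*(a+a))))*y)
Step 1: at LLLL: (4*0) -> 0; overall: (((((4*0)+(1*b))*((z*a)+(9*6)))*(((2*4)+(6+z))*((x*z)*(a+a))))*y) -> ((((0+(1*b))*((z*a)+(9*6)))*(((2*4)+(6+z))*((x*z)*(a+a))))*y)
Step 2: at LLL: (0+(1*b)) -> (1*b); overall: ((((0+(1*b))*((z*a)+(9*6)))*(((2*4)+(6+z))*((x*z)*(a+a))))*y) -> ((((1*b)*((z*a)+(9*6)))*(((2*4)+(6+z))*((x*z)*(a+a))))*y)
Step 3: at LLL: (1*b) -> b; overall: ((((1*b)*((z*a)+(9*6)))*(((2*4)+(6+z))*((x*z)*(a+a))))*y) -> (((b*((z*a)+(9*6)))*(((2*4)+(6+z))*((x*z)*(a+a))))*y)
Step 4: at LLRR: (9*6) -> 54; overall: (((b*((z*a)+(9*6)))*(((2*4)+(6+z))*((x*z)*(a+a))))*y) -> (((b*((z*a)+54))*(((2*4)+(6+z))*((x*z)*(a+a))))*y)
Step 5: at LRLL: (2*4) -> 8; overall: (((b*((z*a)+54))*(((2*4)+(6+z))*((x*z)*(a+a))))*y) -> (((b*((z*a)+54))*((8+(6+z))*((x*z)*(a+a))))*y)
Fixed point: (((b*((z*a)+54))*((8+(6+z))*((x*z)*(a+a))))*y)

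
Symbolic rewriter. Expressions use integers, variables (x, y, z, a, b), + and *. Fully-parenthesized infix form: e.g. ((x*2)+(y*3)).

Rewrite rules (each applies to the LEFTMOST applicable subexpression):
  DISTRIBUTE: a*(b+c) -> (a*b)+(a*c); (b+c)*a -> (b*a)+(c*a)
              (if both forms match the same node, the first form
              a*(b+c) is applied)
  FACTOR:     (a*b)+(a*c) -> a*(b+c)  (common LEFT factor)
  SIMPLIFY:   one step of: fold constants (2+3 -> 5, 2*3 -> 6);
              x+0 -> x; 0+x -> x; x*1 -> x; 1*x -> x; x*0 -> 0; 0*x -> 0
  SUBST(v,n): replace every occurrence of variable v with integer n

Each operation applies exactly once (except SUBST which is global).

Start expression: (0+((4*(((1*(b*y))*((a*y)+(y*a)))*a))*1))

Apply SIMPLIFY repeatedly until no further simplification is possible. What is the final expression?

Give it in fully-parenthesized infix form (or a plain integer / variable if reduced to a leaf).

Answer: (4*(((b*y)*((a*y)+(y*a)))*a))

Derivation:
Start: (0+((4*(((1*(b*y))*((a*y)+(y*a)))*a))*1))
Step 1: at root: (0+((4*(((1*(b*y))*((a*y)+(y*a)))*a))*1)) -> ((4*(((1*(b*y))*((a*y)+(y*a)))*a))*1); overall: (0+((4*(((1*(b*y))*((a*y)+(y*a)))*a))*1)) -> ((4*(((1*(b*y))*((a*y)+(y*a)))*a))*1)
Step 2: at root: ((4*(((1*(b*y))*((a*y)+(y*a)))*a))*1) -> (4*(((1*(b*y))*((a*y)+(y*a)))*a)); overall: ((4*(((1*(b*y))*((a*y)+(y*a)))*a))*1) -> (4*(((1*(b*y))*((a*y)+(y*a)))*a))
Step 3: at RLL: (1*(b*y)) -> (b*y); overall: (4*(((1*(b*y))*((a*y)+(y*a)))*a)) -> (4*(((b*y)*((a*y)+(y*a)))*a))
Fixed point: (4*(((b*y)*((a*y)+(y*a)))*a))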